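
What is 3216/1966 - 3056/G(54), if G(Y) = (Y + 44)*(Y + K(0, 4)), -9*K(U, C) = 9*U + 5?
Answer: 24380736/23168327 ≈ 1.0523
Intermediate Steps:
K(U, C) = -5/9 - U (K(U, C) = -(9*U + 5)/9 = -(5 + 9*U)/9 = -5/9 - U)
G(Y) = (44 + Y)*(-5/9 + Y) (G(Y) = (Y + 44)*(Y + (-5/9 - 1*0)) = (44 + Y)*(Y + (-5/9 + 0)) = (44 + Y)*(Y - 5/9) = (44 + Y)*(-5/9 + Y))
3216/1966 - 3056/G(54) = 3216/1966 - 3056/(-220/9 + 54² + (391/9)*54) = 3216*(1/1966) - 3056/(-220/9 + 2916 + 2346) = 1608/983 - 3056/47138/9 = 1608/983 - 3056*9/47138 = 1608/983 - 13752/23569 = 24380736/23168327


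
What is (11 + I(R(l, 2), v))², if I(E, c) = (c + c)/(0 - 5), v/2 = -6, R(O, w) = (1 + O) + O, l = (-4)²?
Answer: 6241/25 ≈ 249.64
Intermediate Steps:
l = 16
R(O, w) = 1 + 2*O
v = -12 (v = 2*(-6) = -12)
I(E, c) = -2*c/5 (I(E, c) = (2*c)/(-5) = (2*c)*(-⅕) = -2*c/5)
(11 + I(R(l, 2), v))² = (11 - ⅖*(-12))² = (11 + 24/5)² = (79/5)² = 6241/25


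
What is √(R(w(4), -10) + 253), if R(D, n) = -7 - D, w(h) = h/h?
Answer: 7*√5 ≈ 15.652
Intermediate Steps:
w(h) = 1
√(R(w(4), -10) + 253) = √((-7 - 1*1) + 253) = √((-7 - 1) + 253) = √(-8 + 253) = √245 = 7*√5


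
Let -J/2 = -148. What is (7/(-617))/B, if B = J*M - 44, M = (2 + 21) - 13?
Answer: -7/1799172 ≈ -3.8907e-6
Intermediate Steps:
J = 296 (J = -2*(-148) = 296)
M = 10 (M = 23 - 13 = 10)
B = 2916 (B = 296*10 - 44 = 2960 - 44 = 2916)
(7/(-617))/B = (7/(-617))/2916 = (7*(-1/617))*(1/2916) = -7/617*1/2916 = -7/1799172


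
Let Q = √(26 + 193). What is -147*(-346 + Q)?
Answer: 50862 - 147*√219 ≈ 48687.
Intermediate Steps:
Q = √219 ≈ 14.799
-147*(-346 + Q) = -147*(-346 + √219) = 50862 - 147*√219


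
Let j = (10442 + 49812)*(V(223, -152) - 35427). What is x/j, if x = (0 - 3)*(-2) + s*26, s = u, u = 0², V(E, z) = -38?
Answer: -3/1068454055 ≈ -2.8078e-9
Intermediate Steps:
u = 0
j = -2136908110 (j = (10442 + 49812)*(-38 - 35427) = 60254*(-35465) = -2136908110)
s = 0
x = 6 (x = (0 - 3)*(-2) + 0*26 = -3*(-2) + 0 = 6 + 0 = 6)
x/j = 6/(-2136908110) = 6*(-1/2136908110) = -3/1068454055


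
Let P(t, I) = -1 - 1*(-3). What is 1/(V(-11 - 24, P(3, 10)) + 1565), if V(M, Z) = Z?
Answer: 1/1567 ≈ 0.00063816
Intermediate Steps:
P(t, I) = 2 (P(t, I) = -1 + 3 = 2)
1/(V(-11 - 24, P(3, 10)) + 1565) = 1/(2 + 1565) = 1/1567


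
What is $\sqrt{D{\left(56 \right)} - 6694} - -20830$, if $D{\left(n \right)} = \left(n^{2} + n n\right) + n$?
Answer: $20830 + i \sqrt{366} \approx 20830.0 + 19.131 i$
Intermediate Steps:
$D{\left(n \right)} = n + 2 n^{2}$ ($D{\left(n \right)} = \left(n^{2} + n^{2}\right) + n = 2 n^{2} + n = n + 2 n^{2}$)
$\sqrt{D{\left(56 \right)} - 6694} - -20830 = \sqrt{56 \left(1 + 2 \cdot 56\right) - 6694} - -20830 = \sqrt{56 \left(1 + 112\right) - 6694} + 20830 = \sqrt{56 \cdot 113 - 6694} + 20830 = \sqrt{6328 - 6694} + 20830 = \sqrt{-366} + 20830 = i \sqrt{366} + 20830 = 20830 + i \sqrt{366}$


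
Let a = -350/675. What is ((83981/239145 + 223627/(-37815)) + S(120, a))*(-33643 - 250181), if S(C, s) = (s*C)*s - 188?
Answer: 1840026711424832/40192303 ≈ 4.5781e+7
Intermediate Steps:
a = -14/27 (a = -350*1/675 = -14/27 ≈ -0.51852)
S(C, s) = -188 + C*s² (S(C, s) = (C*s)*s - 188 = C*s² - 188 = -188 + C*s²)
((83981/239145 + 223627/(-37815)) + S(120, a))*(-33643 - 250181) = ((83981/239145 + 223627/(-37815)) + (-188 + 120*(-14/27)²))*(-33643 - 250181) = ((83981*(1/239145) + 223627*(-1/37815)) + (-188 + 120*(196/729)))*(-283824) = ((83981/239145 - 223627/37815) + (-188 + 7840/243))*(-283824) = (-670713832/120576909 - 37844/243)*(-283824) = -1575365335124/9766729629*(-283824) = 1840026711424832/40192303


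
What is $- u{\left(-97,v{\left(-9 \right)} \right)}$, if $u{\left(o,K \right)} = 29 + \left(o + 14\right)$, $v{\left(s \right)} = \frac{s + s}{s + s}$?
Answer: $54$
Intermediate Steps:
$v{\left(s \right)} = 1$ ($v{\left(s \right)} = \frac{2 s}{2 s} = 2 s \frac{1}{2 s} = 1$)
$u{\left(o,K \right)} = 43 + o$ ($u{\left(o,K \right)} = 29 + \left(14 + o\right) = 43 + o$)
$- u{\left(-97,v{\left(-9 \right)} \right)} = - (43 - 97) = \left(-1\right) \left(-54\right) = 54$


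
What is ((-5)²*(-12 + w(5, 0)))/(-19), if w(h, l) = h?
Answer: 175/19 ≈ 9.2105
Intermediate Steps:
((-5)²*(-12 + w(5, 0)))/(-19) = ((-5)²*(-12 + 5))/(-19) = (25*(-7))*(-1/19) = -175*(-1/19) = 175/19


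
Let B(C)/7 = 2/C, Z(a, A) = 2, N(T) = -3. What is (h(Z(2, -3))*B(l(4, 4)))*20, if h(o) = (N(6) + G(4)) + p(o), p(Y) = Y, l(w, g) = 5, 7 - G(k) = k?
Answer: 112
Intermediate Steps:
G(k) = 7 - k
B(C) = 14/C (B(C) = 7*(2/C) = 14/C)
h(o) = o (h(o) = (-3 + (7 - 1*4)) + o = (-3 + (7 - 4)) + o = (-3 + 3) + o = 0 + o = o)
(h(Z(2, -3))*B(l(4, 4)))*20 = (2*(14/5))*20 = (28/5)*20 = 112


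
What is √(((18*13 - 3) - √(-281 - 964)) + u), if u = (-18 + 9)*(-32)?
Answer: √(519 - I*√1245) ≈ 22.795 - 0.77396*I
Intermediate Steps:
u = 288 (u = -9*(-32) = 288)
√(((18*13 - 3) - √(-281 - 964)) + u) = √(((18*13 - 3) - √(-281 - 964)) + 288) = √(((234 - 3) - √(-1245)) + 288) = √((231 - I*√1245) + 288) = √(519 - I*√1245)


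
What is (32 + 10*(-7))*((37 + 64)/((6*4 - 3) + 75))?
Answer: -1919/48 ≈ -39.979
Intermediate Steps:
(32 + 10*(-7))*((37 + 64)/((6*4 - 3) + 75)) = (32 - 70)*(101/((24 - 3) + 75)) = -3838/(21 + 75) = -3838/96 = -38*101/96 = -1919/48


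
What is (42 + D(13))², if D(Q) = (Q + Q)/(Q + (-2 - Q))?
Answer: 841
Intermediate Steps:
D(Q) = -Q (D(Q) = (2*Q)/(-2) = (2*Q)*(-½) = -Q)
(42 + D(13))² = (42 - 1*13)² = (42 - 13)² = 29² = 841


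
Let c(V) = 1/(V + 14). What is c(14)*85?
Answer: 85/28 ≈ 3.0357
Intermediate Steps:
c(V) = 1/(14 + V)
c(14)*85 = 85/(14 + 14) = 85/28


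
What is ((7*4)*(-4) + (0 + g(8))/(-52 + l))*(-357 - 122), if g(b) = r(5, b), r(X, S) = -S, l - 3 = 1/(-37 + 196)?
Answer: 208654316/3895 ≈ 53570.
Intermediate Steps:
l = 478/159 (l = 3 + 1/(-37 + 196) = 3 + 1/159 = 478/159 ≈ 3.0063)
g(b) = -b
((7*4)*(-4) + (0 + g(8))/(-52 + l))*(-357 - 122) = ((7*4)*(-4) + (0 - 1*8)/(-52 + 478/159))*(-357 - 122) = (28*(-4) + (0 - 8)/(-7790/159))*(-479) = (-112 - 8*(-159/7790))*(-479) = (-112 + 636/3895)*(-479) = -435604/3895*(-479) = 208654316/3895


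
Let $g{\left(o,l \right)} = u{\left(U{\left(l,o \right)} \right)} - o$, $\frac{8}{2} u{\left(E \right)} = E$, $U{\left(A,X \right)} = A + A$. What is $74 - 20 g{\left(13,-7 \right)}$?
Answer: $404$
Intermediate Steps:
$U{\left(A,X \right)} = 2 A$
$u{\left(E \right)} = \frac{E}{4}$
$g{\left(o,l \right)} = \frac{l}{2} - o$ ($g{\left(o,l \right)} = \frac{2 l}{4} - o = \frac{l}{2} - o$)
$74 - 20 g{\left(13,-7 \right)} = 74 - 20 \left(\frac{1}{2} \left(-7\right) - 13\right) = 74 - 20 \left(- \frac{7}{2} - 13\right) = 74 - -330 = 74 + 330 = 404$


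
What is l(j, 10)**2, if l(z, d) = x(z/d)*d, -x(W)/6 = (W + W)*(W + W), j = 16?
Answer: 9437184/25 ≈ 3.7749e+5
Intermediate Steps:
x(W) = -24*W**2 (x(W) = -6*(W + W)*(W + W) = -6*2*W*2*W = -24*W**2)
l(z, d) = -24*z**2/d (l(z, d) = (-24*z**2/d**2)*d = -24*z**2/d)
l(j, 10)**2 = (-24*16**2/10)**2 = (-24*1/10*256)**2 = (-3072/5)**2 = 9437184/25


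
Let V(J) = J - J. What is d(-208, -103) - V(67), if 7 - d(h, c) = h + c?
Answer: 318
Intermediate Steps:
d(h, c) = 7 - c - h (d(h, c) = 7 - (h + c) = 7 - (c + h) = 7 + (-c - h) = 7 - c - h)
V(J) = 0
d(-208, -103) - V(67) = (7 - 1*(-103) - 1*(-208)) - 1*0 = (7 + 103 + 208) + 0 = 318 + 0 = 318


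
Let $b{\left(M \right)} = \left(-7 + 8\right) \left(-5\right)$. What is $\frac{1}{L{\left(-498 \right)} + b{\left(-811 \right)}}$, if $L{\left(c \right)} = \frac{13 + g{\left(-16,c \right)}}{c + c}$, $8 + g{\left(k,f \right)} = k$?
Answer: $- \frac{996}{4969} \approx -0.20044$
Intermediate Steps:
$g{\left(k,f \right)} = -8 + k$
$b{\left(M \right)} = -5$ ($b{\left(M \right)} = 1 \left(-5\right) = -5$)
$L{\left(c \right)} = - \frac{11}{2 c}$ ($L{\left(c \right)} = \frac{13 - 24}{c + c} = \frac{13 - 24}{2 c} = - 11 \frac{1}{2 c} = - \frac{11}{2 c}$)
$\frac{1}{L{\left(-498 \right)} + b{\left(-811 \right)}} = \frac{1}{- \frac{11}{2 \left(-498\right)} - 5} = \frac{1}{\left(- \frac{11}{2}\right) \left(- \frac{1}{498}\right) - 5} = \frac{1}{\frac{11}{996} - 5} = \frac{1}{- \frac{4969}{996}} = - \frac{996}{4969}$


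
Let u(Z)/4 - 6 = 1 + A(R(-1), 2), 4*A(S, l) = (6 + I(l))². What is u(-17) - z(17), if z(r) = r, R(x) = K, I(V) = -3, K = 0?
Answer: 20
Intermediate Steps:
R(x) = 0
A(S, l) = 9/4 (A(S, l) = (6 - 3)²/4 = (¼)*3² = (¼)*9 = 9/4)
u(Z) = 37 (u(Z) = 24 + 4*(1 + 9/4) = 24 + 4*(13/4) = 24 + 13 = 37)
u(-17) - z(17) = 37 - 1*17 = 37 - 17 = 20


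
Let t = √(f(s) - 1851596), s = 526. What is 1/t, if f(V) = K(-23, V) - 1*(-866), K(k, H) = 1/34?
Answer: -I*√2139443846/62924819 ≈ -0.00073507*I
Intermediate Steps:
K(k, H) = 1/34
f(V) = 29445/34 (f(V) = 1/34 - 1*(-866) = 1/34 + 866 = 29445/34)
t = I*√2139443846/34 (t = √(29445/34 - 1851596) = √(-62924819/34) = I*√2139443846/34 ≈ 1360.4*I)
1/t = 1/(I*√2139443846/34) = -I*√2139443846/62924819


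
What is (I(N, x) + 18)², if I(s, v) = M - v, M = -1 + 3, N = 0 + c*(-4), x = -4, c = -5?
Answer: 576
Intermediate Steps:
N = 20 (N = 0 - 5*(-4) = 0 + 20 = 20)
M = 2
I(s, v) = 2 - v
(I(N, x) + 18)² = ((2 - 1*(-4)) + 18)² = ((2 + 4) + 18)² = (6 + 18)² = 24² = 576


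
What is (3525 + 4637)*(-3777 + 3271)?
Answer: -4129972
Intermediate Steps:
(3525 + 4637)*(-3777 + 3271) = 8162*(-506) = -4129972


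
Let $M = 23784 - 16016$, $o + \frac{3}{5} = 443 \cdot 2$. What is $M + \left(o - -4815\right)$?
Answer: $\frac{67342}{5} \approx 13468.0$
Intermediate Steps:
$o = \frac{4427}{5}$ ($o = - \frac{3}{5} + 443 \cdot 2 = - \frac{3}{5} + 886 = \frac{4427}{5} \approx 885.4$)
$M = 7768$
$M + \left(o - -4815\right) = 7768 + \left(\frac{4427}{5} - -4815\right) = 7768 + \left(\frac{4427}{5} + 4815\right) = 7768 + \frac{28502}{5} = \frac{67342}{5}$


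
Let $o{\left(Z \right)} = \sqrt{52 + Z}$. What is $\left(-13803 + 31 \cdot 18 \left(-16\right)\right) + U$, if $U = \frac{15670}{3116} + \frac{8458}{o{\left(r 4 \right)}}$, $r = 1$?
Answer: $- \frac{35407063}{1558} + \frac{4229 \sqrt{14}}{14} \approx -21596.0$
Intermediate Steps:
$U = \frac{7835}{1558} + \frac{4229 \sqrt{14}}{14}$ ($U = \frac{15670}{3116} + \frac{8458}{\sqrt{52 + 1 \cdot 4}} = 15670 \cdot \frac{1}{3116} + \frac{8458}{\sqrt{52 + 4}} = \frac{7835}{1558} + \frac{8458}{\sqrt{56}} = \frac{7835}{1558} + \frac{8458}{2 \sqrt{14}} = \frac{7835}{1558} + 8458 \frac{\sqrt{14}}{28} = \frac{7835}{1558} + \frac{4229 \sqrt{14}}{14} \approx 1135.3$)
$\left(-13803 + 31 \cdot 18 \left(-16\right)\right) + U = \left(-13803 + 31 \cdot 18 \left(-16\right)\right) + \left(\frac{7835}{1558} + \frac{4229 \sqrt{14}}{14}\right) = \left(-13803 + 558 \left(-16\right)\right) + \left(\frac{7835}{1558} + \frac{4229 \sqrt{14}}{14}\right) = \left(-13803 - 8928\right) + \left(\frac{7835}{1558} + \frac{4229 \sqrt{14}}{14}\right) = -22731 + \left(\frac{7835}{1558} + \frac{4229 \sqrt{14}}{14}\right) = - \frac{35407063}{1558} + \frac{4229 \sqrt{14}}{14}$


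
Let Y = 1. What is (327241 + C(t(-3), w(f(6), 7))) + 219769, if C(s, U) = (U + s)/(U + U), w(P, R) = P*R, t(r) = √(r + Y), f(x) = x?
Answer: 1094021/2 + I*√2/84 ≈ 5.4701e+5 + 0.016836*I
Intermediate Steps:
t(r) = √(1 + r) (t(r) = √(r + 1) = √(1 + r))
C(s, U) = (U + s)/(2*U) (C(s, U) = (U + s)/((2*U)) = (U + s)*(1/(2*U)) = (U + s)/(2*U))
(327241 + C(t(-3), w(f(6), 7))) + 219769 = (327241 + (6*7 + √(1 - 3))/(2*((6*7)))) + 219769 = (327241 + (½)*(42 + √(-2))/42) + 219769 = (327241 + (½)*(1/42)*(42 + I*√2)) + 219769 = (327241 + (½ + I*√2/84)) + 219769 = (654483/2 + I*√2/84) + 219769 = 1094021/2 + I*√2/84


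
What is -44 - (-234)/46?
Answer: -895/23 ≈ -38.913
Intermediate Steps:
-44 - (-234)/46 = -44 - 13*(-9/23) = -44 + 117/23 = -895/23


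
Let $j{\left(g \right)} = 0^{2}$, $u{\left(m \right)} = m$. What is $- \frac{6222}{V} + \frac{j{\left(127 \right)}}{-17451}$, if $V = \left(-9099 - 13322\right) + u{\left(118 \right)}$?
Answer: $\frac{6222}{22303} \approx 0.27898$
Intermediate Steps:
$j{\left(g \right)} = 0$
$V = -22303$ ($V = \left(-9099 - 13322\right) + 118 = -22421 + 118 = -22303$)
$- \frac{6222}{V} + \frac{j{\left(127 \right)}}{-17451} = - \frac{6222}{-22303} + \frac{0}{-17451} = \left(-6222\right) \left(- \frac{1}{22303}\right) + 0 \left(- \frac{1}{17451}\right) = \frac{6222}{22303} + 0 = \frac{6222}{22303}$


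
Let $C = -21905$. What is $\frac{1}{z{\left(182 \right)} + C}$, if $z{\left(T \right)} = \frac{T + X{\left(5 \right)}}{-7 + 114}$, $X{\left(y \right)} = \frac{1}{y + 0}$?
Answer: $- \frac{535}{11718264} \approx -4.5655 \cdot 10^{-5}$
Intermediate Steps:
$X{\left(y \right)} = \frac{1}{y}$
$z{\left(T \right)} = \frac{1}{535} + \frac{T}{107}$ ($z{\left(T \right)} = \frac{T + \frac{1}{5}}{-7 + 114} = \frac{T + \frac{1}{5}}{107} = \left(\frac{1}{5} + T\right) \frac{1}{107} = \frac{1}{535} + \frac{T}{107}$)
$\frac{1}{z{\left(182 \right)} + C} = \frac{1}{\left(\frac{1}{535} + \frac{1}{107} \cdot 182\right) - 21905} = \frac{1}{\left(\frac{1}{535} + \frac{182}{107}\right) - 21905} = \frac{1}{\frac{911}{535} - 21905} = \frac{1}{- \frac{11718264}{535}} = - \frac{535}{11718264}$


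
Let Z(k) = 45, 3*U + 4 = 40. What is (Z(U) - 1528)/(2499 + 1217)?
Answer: -1483/3716 ≈ -0.39909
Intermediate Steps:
U = 12 (U = -4/3 + (⅓)*40 = -4/3 + 40/3 = 12)
(Z(U) - 1528)/(2499 + 1217) = (45 - 1528)/(2499 + 1217) = -1483/3716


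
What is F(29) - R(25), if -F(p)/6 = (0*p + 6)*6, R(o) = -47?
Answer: -169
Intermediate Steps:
F(p) = -216 (F(p) = -6*(0*p + 6)*6 = -6*(0 + 6)*6 = -36*6 = -6*36 = -216)
F(29) - R(25) = -216 - 1*(-47) = -216 + 47 = -169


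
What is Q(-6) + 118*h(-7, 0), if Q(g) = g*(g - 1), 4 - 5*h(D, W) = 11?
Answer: -616/5 ≈ -123.20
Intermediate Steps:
h(D, W) = -7/5 (h(D, W) = ⅘ - ⅕*11 = ⅘ - 11/5 = -7/5)
Q(g) = g*(-1 + g)
Q(-6) + 118*h(-7, 0) = -6*(-1 - 6) + 118*(-7/5) = -6*(-7) - 826/5 = 42 - 826/5 = -616/5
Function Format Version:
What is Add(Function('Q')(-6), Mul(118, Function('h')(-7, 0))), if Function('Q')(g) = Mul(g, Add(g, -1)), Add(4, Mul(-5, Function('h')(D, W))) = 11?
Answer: Rational(-616, 5) ≈ -123.20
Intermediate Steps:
Function('h')(D, W) = Rational(-7, 5) (Function('h')(D, W) = Add(Rational(4, 5), Mul(Rational(-1, 5), 11)) = Add(Rational(4, 5), Rational(-11, 5)) = Rational(-7, 5))
Function('Q')(g) = Mul(g, Add(-1, g))
Add(Function('Q')(-6), Mul(118, Function('h')(-7, 0))) = Add(Mul(-6, Add(-1, -6)), Mul(118, Rational(-7, 5))) = Add(Mul(-6, -7), Rational(-826, 5)) = Add(42, Rational(-826, 5)) = Rational(-616, 5)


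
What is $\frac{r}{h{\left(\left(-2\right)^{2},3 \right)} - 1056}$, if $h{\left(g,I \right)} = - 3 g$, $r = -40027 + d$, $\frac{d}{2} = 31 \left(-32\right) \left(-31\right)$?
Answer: $- \frac{7159}{356} \approx -20.11$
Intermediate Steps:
$d = 61504$ ($d = 2 \cdot 31 \left(-32\right) \left(-31\right) = 2 \left(\left(-992\right) \left(-31\right)\right) = 2 \cdot 30752 = 61504$)
$r = 21477$ ($r = -40027 + 61504 = 21477$)
$\frac{r}{h{\left(\left(-2\right)^{2},3 \right)} - 1056} = \frac{21477}{- 3 \left(-2\right)^{2} - 1056} = \frac{21477}{\left(-3\right) 4 - 1056} = \frac{21477}{-12 - 1056} = \frac{21477}{-1068} = 21477 \left(- \frac{1}{1068}\right) = - \frac{7159}{356}$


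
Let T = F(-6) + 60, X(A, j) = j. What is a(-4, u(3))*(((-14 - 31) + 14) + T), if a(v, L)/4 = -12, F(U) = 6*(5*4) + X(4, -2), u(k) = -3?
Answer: -7056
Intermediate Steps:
F(U) = 118 (F(U) = 6*(5*4) - 2 = 6*20 - 2 = 120 - 2 = 118)
a(v, L) = -48 (a(v, L) = 4*(-12) = -48)
T = 178 (T = 118 + 60 = 178)
a(-4, u(3))*(((-14 - 31) + 14) + T) = -48*(((-14 - 31) + 14) + 178) = -48*((-45 + 14) + 178) = -48*(-31 + 178) = -48*147 = -7056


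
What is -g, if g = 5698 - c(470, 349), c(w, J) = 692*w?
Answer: 319542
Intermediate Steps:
g = -319542 (g = 5698 - 692*470 = 5698 - 1*325240 = 5698 - 325240 = -319542)
-g = -1*(-319542) = 319542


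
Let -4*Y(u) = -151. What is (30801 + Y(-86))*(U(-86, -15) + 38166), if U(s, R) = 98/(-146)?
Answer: 343675541495/292 ≈ 1.1770e+9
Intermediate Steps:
U(s, R) = -49/73 (U(s, R) = 98*(-1/146) = -49/73)
Y(u) = 151/4 (Y(u) = -¼*(-151) = 151/4)
(30801 + Y(-86))*(U(-86, -15) + 38166) = (30801 + 151/4)*(-49/73 + 38166) = (123355/4)*(2786069/73) = 343675541495/292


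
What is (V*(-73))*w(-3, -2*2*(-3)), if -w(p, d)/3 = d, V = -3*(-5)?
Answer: 39420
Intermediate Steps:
V = 15
w(p, d) = -3*d
(V*(-73))*w(-3, -2*2*(-3)) = (15*(-73))*(-3*(-2*2)*(-3)) = -(-3285)*(-4*(-3)) = -(-3285)*12 = -1095*(-36) = 39420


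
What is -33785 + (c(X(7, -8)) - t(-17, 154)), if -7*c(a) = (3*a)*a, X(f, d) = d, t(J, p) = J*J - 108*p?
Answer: -122286/7 ≈ -17469.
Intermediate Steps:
t(J, p) = J**2 - 108*p
c(a) = -3*a**2/7 (c(a) = -3*a*a/7 = -3*a**2/7)
-33785 + (c(X(7, -8)) - t(-17, 154)) = -33785 + (-3/7*(-8)**2 - ((-17)**2 - 108*154)) = -33785 + (-3/7*64 - (289 - 16632)) = -33785 + (-192/7 - 1*(-16343)) = -33785 + (-192/7 + 16343) = -33785 + 114209/7 = -122286/7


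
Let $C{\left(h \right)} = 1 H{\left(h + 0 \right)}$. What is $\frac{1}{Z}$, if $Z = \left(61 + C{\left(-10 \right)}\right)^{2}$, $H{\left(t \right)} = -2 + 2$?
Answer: $\frac{1}{3721} \approx 0.00026874$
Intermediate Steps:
$H{\left(t \right)} = 0$
$C{\left(h \right)} = 0$ ($C{\left(h \right)} = 1 \cdot 0 = 0$)
$Z = 3721$ ($Z = \left(61 + 0\right)^{2} = 61^{2} = 3721$)
$\frac{1}{Z} = \frac{1}{3721}$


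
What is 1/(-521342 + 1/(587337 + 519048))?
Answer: -1106385/576804968669 ≈ -1.9181e-6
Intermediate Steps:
1/(-521342 + 1/(587337 + 519048)) = 1/(-521342 + 1/1106385) = 1/(-576804968669/1106385) = -1106385/576804968669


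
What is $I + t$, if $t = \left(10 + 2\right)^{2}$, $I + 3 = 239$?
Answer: $380$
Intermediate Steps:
$I = 236$ ($I = -3 + 239 = 236$)
$t = 144$ ($t = 12^{2} = 144$)
$I + t = 236 + 144 = 380$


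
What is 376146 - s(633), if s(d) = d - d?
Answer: 376146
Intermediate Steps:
s(d) = 0
376146 - s(633) = 376146 - 1*0 = 376146 + 0 = 376146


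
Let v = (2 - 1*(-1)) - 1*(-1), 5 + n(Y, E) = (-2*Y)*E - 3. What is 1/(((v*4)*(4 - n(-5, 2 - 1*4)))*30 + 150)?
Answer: 1/15510 ≈ 6.4475e-5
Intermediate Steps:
n(Y, E) = -8 - 2*E*Y (n(Y, E) = -5 + ((-2*Y)*E - 3) = -5 + (-2*E*Y - 3) = -5 + (-3 - 2*E*Y) = -8 - 2*E*Y)
v = 4 (v = (2 + 1) + 1 = 3 + 1 = 4)
1/(((v*4)*(4 - n(-5, 2 - 1*4)))*30 + 150) = 1/(((4*4)*(4 - (-8 - 2*(2 - 1*4)*(-5))))*30 + 150) = 1/((16*(4 - (-8 - 2*(2 - 4)*(-5))))*30 + 150) = 1/((16*(4 - (-8 - 2*(-2)*(-5))))*30 + 150) = 1/((16*(4 - (-8 - 20)))*30 + 150) = 1/((16*(4 - 1*(-28)))*30 + 150) = 1/((16*(4 + 28))*30 + 150) = 1/((16*32)*30 + 150) = 1/(512*30 + 150) = 1/(15360 + 150) = 1/15510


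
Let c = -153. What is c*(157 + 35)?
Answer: -29376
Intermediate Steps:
c*(157 + 35) = -153*(157 + 35) = -153*192 = -29376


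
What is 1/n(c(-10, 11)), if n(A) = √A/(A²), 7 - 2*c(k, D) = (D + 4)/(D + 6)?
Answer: 104*√221/289 ≈ 5.3497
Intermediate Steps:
c(k, D) = 7/2 - (4 + D)/(2*(6 + D)) (c(k, D) = 7/2 - (D + 4)/(2*(D + 6)) = 7/2 - (4 + D)/(2*(6 + D)))
n(A) = A^(-3/2) (n(A) = √A/A² = A^(-3/2))
1/n(c(-10, 11)) = 1/(((19 + 3*11)/(6 + 11))^(-3/2)) = 1/(((19 + 33)/17)^(-3/2)) = 1/(((1/17)*52)^(-3/2)) = 1/((52/17)^(-3/2)) = 1/(17*√221/1352) = 104*√221/289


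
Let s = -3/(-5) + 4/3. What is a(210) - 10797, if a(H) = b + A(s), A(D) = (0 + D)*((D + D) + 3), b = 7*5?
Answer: -2418463/225 ≈ -10749.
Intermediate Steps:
b = 35
s = 29/15 (s = -3*(-1/5) + 4*(1/3) = 3/5 + 4/3 = 29/15 ≈ 1.9333)
A(D) = D*(3 + 2*D) (A(D) = D*(2*D + 3) = D*(3 + 2*D))
a(H) = 10862/225 (a(H) = 35 + 29*(3 + 2*(29/15))/15 = 35 + 29*(3 + 58/15)/15 = 35 + (29/15)*(103/15) = 35 + 2987/225 = 10862/225)
a(210) - 10797 = 10862/225 - 10797 = -2418463/225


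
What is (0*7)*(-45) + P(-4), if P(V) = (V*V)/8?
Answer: 2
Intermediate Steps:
P(V) = V²/8 (P(V) = V²*(⅛) = V²/8)
(0*7)*(-45) + P(-4) = (0*7)*(-45) + (⅛)*(-4)² = 0*(-45) + (⅛)*16 = 0 + 2 = 2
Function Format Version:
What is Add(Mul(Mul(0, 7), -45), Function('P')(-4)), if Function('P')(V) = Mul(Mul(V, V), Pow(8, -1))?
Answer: 2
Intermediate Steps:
Function('P')(V) = Mul(Rational(1, 8), Pow(V, 2)) (Function('P')(V) = Mul(Pow(V, 2), Rational(1, 8)) = Mul(Rational(1, 8), Pow(V, 2)))
Add(Mul(Mul(0, 7), -45), Function('P')(-4)) = Add(Mul(Mul(0, 7), -45), Mul(Rational(1, 8), Pow(-4, 2))) = Add(Mul(0, -45), Mul(Rational(1, 8), 16)) = Add(0, 2) = 2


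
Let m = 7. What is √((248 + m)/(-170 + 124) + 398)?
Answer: √830438/46 ≈ 19.811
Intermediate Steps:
√((248 + m)/(-170 + 124) + 398) = √((248 + 7)/(-170 + 124) + 398) = √(255/(-46) + 398) = √(255*(-1/46) + 398) = √(-255/46 + 398) = √(18053/46) = √830438/46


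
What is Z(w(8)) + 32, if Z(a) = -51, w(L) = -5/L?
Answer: -19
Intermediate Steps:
Z(w(8)) + 32 = -51 + 32 = -19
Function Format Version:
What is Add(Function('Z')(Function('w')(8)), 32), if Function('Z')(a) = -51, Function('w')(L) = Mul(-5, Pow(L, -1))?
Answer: -19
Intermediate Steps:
Add(Function('Z')(Function('w')(8)), 32) = Add(-51, 32) = -19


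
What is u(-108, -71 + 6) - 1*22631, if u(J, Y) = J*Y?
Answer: -15611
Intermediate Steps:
u(-108, -71 + 6) - 1*22631 = -108*(-71 + 6) - 1*22631 = -108*(-65) - 22631 = 7020 - 22631 = -15611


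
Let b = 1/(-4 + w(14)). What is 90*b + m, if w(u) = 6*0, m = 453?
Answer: 861/2 ≈ 430.50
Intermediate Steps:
w(u) = 0
b = -¼ (b = 1/(-4 + 0) = 1/(-4) = -¼ ≈ -0.25000)
90*b + m = 90*(-¼) + 453 = -45/2 + 453 = 861/2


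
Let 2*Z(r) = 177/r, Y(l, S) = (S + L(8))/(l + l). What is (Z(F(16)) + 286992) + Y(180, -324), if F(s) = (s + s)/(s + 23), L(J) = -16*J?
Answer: 826843979/2880 ≈ 2.8710e+5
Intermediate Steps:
F(s) = 2*s/(23 + s) (F(s) = (2*s)/(23 + s) = 2*s/(23 + s))
Y(l, S) = (-128 + S)/(2*l) (Y(l, S) = (S - 16*8)/(l + l) = (S - 128)/((2*l)) = (-128 + S)*(1/(2*l)) = (-128 + S)/(2*l))
Z(r) = 177/(2*r) (Z(r) = (177/r)/2 = 177/(2*r))
(Z(F(16)) + 286992) + Y(180, -324) = (177/(2*((2*16/(23 + 16)))) + 286992) + (½)*(-128 - 324)/180 = (177/(2*((2*16/39))) + 286992) + (½)*(1/180)*(-452) = (177/(2*((2*16*(1/39)))) + 286992) - 113/90 = (177/(2*(32/39)) + 286992) - 113/90 = ((177/2)*(39/32) + 286992) - 113/90 = (6903/64 + 286992) - 113/90 = 18374391/64 - 113/90 = 826843979/2880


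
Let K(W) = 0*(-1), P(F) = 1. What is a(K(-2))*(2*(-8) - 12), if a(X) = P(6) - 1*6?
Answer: 140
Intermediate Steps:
K(W) = 0
a(X) = -5 (a(X) = 1 - 1*6 = 1 - 6 = -5)
a(K(-2))*(2*(-8) - 12) = -5*(2*(-8) - 12) = -5*(-16 - 12) = -5*(-28) = 140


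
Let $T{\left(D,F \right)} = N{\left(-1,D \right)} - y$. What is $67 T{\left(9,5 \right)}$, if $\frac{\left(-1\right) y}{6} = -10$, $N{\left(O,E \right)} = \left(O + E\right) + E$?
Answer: $-2881$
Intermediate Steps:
$N{\left(O,E \right)} = O + 2 E$ ($N{\left(O,E \right)} = \left(E + O\right) + E = O + 2 E$)
$y = 60$ ($y = \left(-6\right) \left(-10\right) = 60$)
$T{\left(D,F \right)} = -61 + 2 D$ ($T{\left(D,F \right)} = \left(-1 + 2 D\right) - 60 = -61 + 2 D$)
$67 T{\left(9,5 \right)} = 67 \left(-61 + 2 \cdot 9\right) = 67 \left(-61 + 18\right) = 67 \left(-43\right) = -2881$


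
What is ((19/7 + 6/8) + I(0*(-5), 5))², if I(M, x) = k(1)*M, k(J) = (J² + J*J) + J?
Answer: 9409/784 ≈ 12.001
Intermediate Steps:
k(J) = J + 2*J² (k(J) = (J² + J²) + J = 2*J² + J = J + 2*J²)
I(M, x) = 3*M (I(M, x) = (1*(1 + 2*1))*M = (1*(1 + 2))*M = (1*3)*M = 3*M)
((19/7 + 6/8) + I(0*(-5), 5))² = ((19/7 + 6/8) + 3*(0*(-5)))² = ((19*(⅐) + 6*(⅛)) + 3*0)² = ((19/7 + ¾) + 0)² = (97/28 + 0)² = (97/28)² = 9409/784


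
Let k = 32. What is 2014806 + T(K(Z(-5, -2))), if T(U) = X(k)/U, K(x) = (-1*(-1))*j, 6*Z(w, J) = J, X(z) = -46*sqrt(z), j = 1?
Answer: 2014806 - 184*sqrt(2) ≈ 2.0145e+6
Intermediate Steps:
Z(w, J) = J/6
K(x) = 1 (K(x) = -1*(-1)*1 = 1*1 = 1)
T(U) = -184*sqrt(2)/U (T(U) = (-184*sqrt(2))/U = -184*sqrt(2)/U)
2014806 + T(K(Z(-5, -2))) = 2014806 - 184*sqrt(2)/1 = 2014806 - 184*sqrt(2)*1 = 2014806 - 184*sqrt(2)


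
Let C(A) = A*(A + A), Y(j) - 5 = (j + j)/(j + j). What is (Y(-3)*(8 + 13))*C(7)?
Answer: 12348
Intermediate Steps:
Y(j) = 6 (Y(j) = 5 + (j + j)/(j + j) = 5 + (2*j)/((2*j)) = 5 + (2*j)*(1/(2*j)) = 5 + 1 = 6)
C(A) = 2*A² (C(A) = A*(2*A) = 2*A²)
(Y(-3)*(8 + 13))*C(7) = (6*(8 + 13))*(2*7²) = (6*21)*(2*49) = 126*98 = 12348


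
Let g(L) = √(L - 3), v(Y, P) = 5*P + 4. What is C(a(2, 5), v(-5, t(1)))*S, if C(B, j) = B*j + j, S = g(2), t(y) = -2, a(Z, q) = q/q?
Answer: -12*I ≈ -12.0*I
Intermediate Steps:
a(Z, q) = 1
v(Y, P) = 4 + 5*P
g(L) = √(-3 + L)
S = I (S = √(-3 + 2) = √(-1) = I ≈ 1.0*I)
C(B, j) = j + B*j
C(a(2, 5), v(-5, t(1)))*S = ((4 + 5*(-2))*(1 + 1))*I = ((4 - 10)*2)*I = (-6*2)*I = -12*I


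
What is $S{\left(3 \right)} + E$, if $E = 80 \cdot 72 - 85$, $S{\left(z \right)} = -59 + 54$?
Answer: $5670$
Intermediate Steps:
$S{\left(z \right)} = -5$
$E = 5675$ ($E = 5760 - 85 = 5675$)
$S{\left(3 \right)} + E = -5 + 5675 = 5670$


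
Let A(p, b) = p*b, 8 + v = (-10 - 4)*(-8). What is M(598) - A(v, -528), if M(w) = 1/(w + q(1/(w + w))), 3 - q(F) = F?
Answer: 39470472236/718795 ≈ 54912.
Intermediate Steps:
q(F) = 3 - F
v = 104 (v = -8 + (-10 - 4)*(-8) = -8 - 14*(-8) = -8 + 112 = 104)
M(w) = 1/(3 + w - 1/(2*w)) (M(w) = 1/(w + (3 - 1/(w + w))) = 1/(w + (3 - 1/(2*w))) = 1/(3 + w - 1/(2*w)))
A(p, b) = b*p
M(598) - A(v, -528) = 2*598/(-1 + 2*598*(3 + 598)) - (-528)*104 = 2*598/(-1 + 2*598*601) - 1*(-54912) = 2*598/(-1 + 718796) + 54912 = 2*598/718795 + 54912 = 2*598*(1/718795) + 54912 = 1196/718795 + 54912 = 39470472236/718795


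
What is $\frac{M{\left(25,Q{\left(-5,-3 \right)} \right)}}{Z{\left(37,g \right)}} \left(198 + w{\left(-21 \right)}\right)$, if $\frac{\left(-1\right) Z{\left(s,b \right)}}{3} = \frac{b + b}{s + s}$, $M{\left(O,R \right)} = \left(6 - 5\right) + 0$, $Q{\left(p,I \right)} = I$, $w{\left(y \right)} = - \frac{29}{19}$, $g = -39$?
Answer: $\frac{138121}{2223} \approx 62.133$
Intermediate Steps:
$w{\left(y \right)} = - \frac{29}{19}$ ($w{\left(y \right)} = \left(-29\right) \frac{1}{19} = - \frac{29}{19}$)
$M{\left(O,R \right)} = 1$ ($M{\left(O,R \right)} = 1 + 0 = 1$)
$Z{\left(s,b \right)} = - \frac{3 b}{s}$ ($Z{\left(s,b \right)} = - 3 \frac{b + b}{s + s} = - 3 \frac{2 b}{2 s} = - 3 \cdot 2 b \frac{1}{2 s} = - 3 \frac{b}{s} = - \frac{3 b}{s}$)
$\frac{M{\left(25,Q{\left(-5,-3 \right)} \right)}}{Z{\left(37,g \right)}} \left(198 + w{\left(-21 \right)}\right) = 1 \frac{1}{\left(-3\right) \left(-39\right) \frac{1}{37}} \left(198 - \frac{29}{19}\right) = 1 \frac{1}{\left(-3\right) \left(-39\right) \frac{1}{37}} \cdot \frac{3733}{19} = 1 \frac{1}{\frac{117}{37}} \cdot \frac{3733}{19} = 1 \cdot \frac{37}{117} \cdot \frac{3733}{19} = \frac{37}{117} \cdot \frac{3733}{19} = \frac{138121}{2223}$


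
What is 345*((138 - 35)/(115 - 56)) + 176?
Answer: 45919/59 ≈ 778.29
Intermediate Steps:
345*((138 - 35)/(115 - 56)) + 176 = 345*(103/59) + 176 = 35535/59 + 176 = 45919/59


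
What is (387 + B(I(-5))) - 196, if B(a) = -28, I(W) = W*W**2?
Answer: 163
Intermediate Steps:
I(W) = W**3
(387 + B(I(-5))) - 196 = (387 - 28) - 196 = 359 - 196 = 163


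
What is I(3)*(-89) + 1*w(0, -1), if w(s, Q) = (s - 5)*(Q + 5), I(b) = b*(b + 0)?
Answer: -821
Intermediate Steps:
I(b) = b**2 (I(b) = b*b = b**2)
w(s, Q) = (-5 + s)*(5 + Q)
I(3)*(-89) + 1*w(0, -1) = 3**2*(-89) + 1*(-25 - 5*(-1) + 5*0 - 1*0) = 9*(-89) + 1*(-25 + 5 + 0 + 0) = -801 + 1*(-20) = -801 - 20 = -821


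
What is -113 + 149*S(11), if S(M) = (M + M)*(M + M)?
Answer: 72003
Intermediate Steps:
S(M) = 4*M**2 (S(M) = (2*M)*(2*M) = 4*M**2)
-113 + 149*S(11) = -113 + 149*(4*11**2) = -113 + 149*(4*121) = -113 + 149*484 = -113 + 72116 = 72003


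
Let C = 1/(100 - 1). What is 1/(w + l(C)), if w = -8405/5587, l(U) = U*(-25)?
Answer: -553113/971770 ≈ -0.56918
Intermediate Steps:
C = 1/99 ≈ 0.010101
l(U) = -25*U
w = -8405/5587 (w = -8405*1/5587 = -8405/5587 ≈ -1.5044)
1/(w + l(C)) = 1/(-8405/5587 - 25*1/99) = 1/(-8405/5587 - 25/99) = 1/(-971770/553113) = -553113/971770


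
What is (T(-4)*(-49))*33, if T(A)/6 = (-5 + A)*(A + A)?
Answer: -698544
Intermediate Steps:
T(A) = 12*A*(-5 + A) (T(A) = 6*((-5 + A)*(A + A)) = 6*((-5 + A)*(2*A)) = 6*(2*A*(-5 + A)) = 12*A*(-5 + A))
(T(-4)*(-49))*33 = ((12*(-4)*(-5 - 4))*(-49))*33 = ((12*(-4)*(-9))*(-49))*33 = (432*(-49))*33 = -21168*33 = -698544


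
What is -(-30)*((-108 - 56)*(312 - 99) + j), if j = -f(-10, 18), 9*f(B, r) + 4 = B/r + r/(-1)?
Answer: -28292890/27 ≈ -1.0479e+6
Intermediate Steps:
f(B, r) = -4/9 - r/9 + B/(9*r) (f(B, r) = -4/9 + (B/r + r/(-1))/9 = -4/9 + (B/r + r*(-1))/9 = -4/9 + (B/r - r)/9 = -4/9 + (-r + B/r)/9 = -4/9 + (-r/9 + B/(9*r)) = -4/9 - r/9 + B/(9*r))
j = 203/81 (j = -(-10 - 1*18*(4 + 18))/(9*18) = -(-10 - 1*18*22)/(9*18) = -(-10 - 396)/(9*18) = -(-406)/(9*18) = -1*(-203/81) = 203/81 ≈ 2.5062)
-(-30)*((-108 - 56)*(312 - 99) + j) = -(-30)*((-108 - 56)*(312 - 99) + 203/81) = -(-30)*(-164*213 + 203/81) = -(-30)*(-34932 + 203/81) = -(-30)*(-2829289)/81 = -1*28292890/27 = -28292890/27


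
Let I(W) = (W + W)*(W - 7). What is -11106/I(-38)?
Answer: -617/190 ≈ -3.2474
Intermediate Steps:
I(W) = 2*W*(-7 + W) (I(W) = (2*W)*(-7 + W) = 2*W*(-7 + W))
-11106/I(-38) = -11106*(-1/(76*(-7 - 38))) = -11106/(2*(-38)*(-45)) = -11106/3420 = -11106*1/3420 = -617/190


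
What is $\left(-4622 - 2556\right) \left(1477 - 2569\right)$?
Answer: $7838376$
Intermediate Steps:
$\left(-4622 - 2556\right) \left(1477 - 2569\right) = \left(-7178\right) \left(-1092\right) = 7838376$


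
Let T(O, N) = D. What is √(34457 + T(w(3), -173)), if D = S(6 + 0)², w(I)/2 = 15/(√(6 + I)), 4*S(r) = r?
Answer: 7*√2813/2 ≈ 185.63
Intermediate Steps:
S(r) = r/4
w(I) = 30/√(6 + I) (w(I) = 2*(15/(√(6 + I))) = 2*(15/√(6 + I)) = 30/√(6 + I))
D = 9/4 (D = ((6 + 0)/4)² = ((¼)*6)² = (3/2)² = 9/4 ≈ 2.2500)
T(O, N) = 9/4
√(34457 + T(w(3), -173)) = √(34457 + 9/4) = √(137837/4) = 7*√2813/2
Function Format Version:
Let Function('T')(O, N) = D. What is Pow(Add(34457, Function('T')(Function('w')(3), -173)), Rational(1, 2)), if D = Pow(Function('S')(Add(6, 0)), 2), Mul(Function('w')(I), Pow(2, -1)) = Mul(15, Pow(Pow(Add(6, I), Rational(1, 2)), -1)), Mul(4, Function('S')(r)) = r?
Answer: Mul(Rational(7, 2), Pow(2813, Rational(1, 2))) ≈ 185.63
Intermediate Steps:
Function('S')(r) = Mul(Rational(1, 4), r)
Function('w')(I) = Mul(30, Pow(Add(6, I), Rational(-1, 2))) (Function('w')(I) = Mul(2, Mul(15, Pow(Pow(Add(6, I), Rational(1, 2)), -1))) = Mul(2, Mul(15, Pow(Add(6, I), Rational(-1, 2)))) = Mul(30, Pow(Add(6, I), Rational(-1, 2))))
D = Rational(9, 4) (D = Pow(Mul(Rational(1, 4), Add(6, 0)), 2) = Pow(Mul(Rational(1, 4), 6), 2) = Pow(Rational(3, 2), 2) = Rational(9, 4) ≈ 2.2500)
Function('T')(O, N) = Rational(9, 4)
Pow(Add(34457, Function('T')(Function('w')(3), -173)), Rational(1, 2)) = Pow(Add(34457, Rational(9, 4)), Rational(1, 2)) = Pow(Rational(137837, 4), Rational(1, 2)) = Mul(Rational(7, 2), Pow(2813, Rational(1, 2)))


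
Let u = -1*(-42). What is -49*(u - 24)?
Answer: -882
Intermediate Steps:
u = 42
-49*(u - 24) = -49*(42 - 24) = -49*18 = -882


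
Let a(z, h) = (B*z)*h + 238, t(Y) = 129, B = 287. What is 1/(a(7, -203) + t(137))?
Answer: -1/407460 ≈ -2.4542e-6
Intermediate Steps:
a(z, h) = 238 + 287*h*z (a(z, h) = (287*z)*h + 238 = 287*h*z + 238 = 238 + 287*h*z)
1/(a(7, -203) + t(137)) = 1/((238 + 287*(-203)*7) + 129) = 1/((238 - 407827) + 129) = 1/(-407589 + 129) = 1/(-407460) = -1/407460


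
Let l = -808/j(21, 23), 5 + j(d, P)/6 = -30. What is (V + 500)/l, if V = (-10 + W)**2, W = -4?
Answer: 18270/101 ≈ 180.89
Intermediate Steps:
V = 196 (V = (-10 - 4)**2 = (-14)**2 = 196)
j(d, P) = -210 (j(d, P) = -30 + 6*(-30) = -30 - 180 = -210)
l = 404/105 (l = -808/(-210) = -808*(-1/210) = 404/105 ≈ 3.8476)
(V + 500)/l = (196 + 500)/(404/105) = 696*(105/404) = 18270/101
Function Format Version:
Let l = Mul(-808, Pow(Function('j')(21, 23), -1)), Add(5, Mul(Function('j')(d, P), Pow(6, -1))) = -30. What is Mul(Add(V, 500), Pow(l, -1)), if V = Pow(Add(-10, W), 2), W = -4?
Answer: Rational(18270, 101) ≈ 180.89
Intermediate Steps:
V = 196 (V = Pow(Add(-10, -4), 2) = Pow(-14, 2) = 196)
Function('j')(d, P) = -210 (Function('j')(d, P) = Add(-30, Mul(6, -30)) = Add(-30, -180) = -210)
l = Rational(404, 105) (l = Mul(-808, Pow(-210, -1)) = Mul(-808, Rational(-1, 210)) = Rational(404, 105) ≈ 3.8476)
Mul(Add(V, 500), Pow(l, -1)) = Mul(Add(196, 500), Pow(Rational(404, 105), -1)) = Mul(696, Rational(105, 404)) = Rational(18270, 101)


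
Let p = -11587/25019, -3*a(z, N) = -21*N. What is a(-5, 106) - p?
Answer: 18575685/25019 ≈ 742.46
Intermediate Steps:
a(z, N) = 7*N (a(z, N) = -(-7)*N = 7*N)
p = -11587/25019 (p = -11587*1/25019 = -11587/25019 ≈ -0.46313)
a(-5, 106) - p = 7*106 - 1*(-11587/25019) = 742 + 11587/25019 = 18575685/25019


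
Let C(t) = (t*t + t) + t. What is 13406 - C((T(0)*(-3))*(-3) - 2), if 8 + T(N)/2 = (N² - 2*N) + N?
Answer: -7618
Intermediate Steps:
T(N) = -16 - 2*N + 2*N² (T(N) = -16 + 2*((N² - 2*N) + N) = -16 + 2*(N² - N) = -16 + (-2*N + 2*N²) = -16 - 2*N + 2*N²)
C(t) = t² + 2*t (C(t) = (t² + t) + t = (t + t²) + t = t² + 2*t)
13406 - C((T(0)*(-3))*(-3) - 2) = 13406 - (((-16 - 2*0 + 2*0²)*(-3))*(-3) - 2)*(2 + (((-16 - 2*0 + 2*0²)*(-3))*(-3) - 2)) = 13406 - (((-16 + 0 + 2*0)*(-3))*(-3) - 2)*(2 + (((-16 + 0 + 2*0)*(-3))*(-3) - 2)) = 13406 - (((-16 + 0 + 0)*(-3))*(-3) - 2)*(2 + (((-16 + 0 + 0)*(-3))*(-3) - 2)) = 13406 - (-16*(-3)*(-3) - 2)*(2 + (-16*(-3)*(-3) - 2)) = 13406 - (48*(-3) - 2)*(2 + (48*(-3) - 2)) = 13406 - (-144 - 2)*(2 + (-144 - 2)) = 13406 - (-146)*(2 - 146) = 13406 - (-146)*(-144) = 13406 - 1*21024 = 13406 - 21024 = -7618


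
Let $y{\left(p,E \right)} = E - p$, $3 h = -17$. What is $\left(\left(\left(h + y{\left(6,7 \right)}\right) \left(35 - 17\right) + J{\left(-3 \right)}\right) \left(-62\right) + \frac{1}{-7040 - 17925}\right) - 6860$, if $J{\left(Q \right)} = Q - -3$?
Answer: $- \frac{41242181}{24965} \approx -1652.0$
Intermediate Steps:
$h = - \frac{17}{3}$ ($h = \frac{1}{3} \left(-17\right) = - \frac{17}{3} \approx -5.6667$)
$J{\left(Q \right)} = 3 + Q$ ($J{\left(Q \right)} = Q + 3 = 3 + Q$)
$\left(\left(\left(h + y{\left(6,7 \right)}\right) \left(35 - 17\right) + J{\left(-3 \right)}\right) \left(-62\right) + \frac{1}{-7040 - 17925}\right) - 6860 = \left(\left(\left(- \frac{17}{3} + \left(7 - 6\right)\right) \left(35 - 17\right) + \left(3 - 3\right)\right) \left(-62\right) + \frac{1}{-7040 - 17925}\right) - 6860 = \left(\left(\left(- \frac{17}{3} + \left(7 - 6\right)\right) 18 + 0\right) \left(-62\right) + \frac{1}{-24965}\right) - 6860 = \left(\left(\left(- \frac{17}{3} + 1\right) 18 + 0\right) \left(-62\right) - \frac{1}{24965}\right) - 6860 = \left(\left(\left(- \frac{14}{3}\right) 18 + 0\right) \left(-62\right) - \frac{1}{24965}\right) - 6860 = \left(\left(-84 + 0\right) \left(-62\right) - \frac{1}{24965}\right) - 6860 = \left(\left(-84\right) \left(-62\right) - \frac{1}{24965}\right) - 6860 = \left(5208 - \frac{1}{24965}\right) - 6860 = \frac{130017719}{24965} - 6860 = - \frac{41242181}{24965}$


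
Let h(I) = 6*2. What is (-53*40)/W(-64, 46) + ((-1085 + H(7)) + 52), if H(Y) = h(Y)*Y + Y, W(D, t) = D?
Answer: -7271/8 ≈ -908.88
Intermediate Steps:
h(I) = 12
H(Y) = 13*Y (H(Y) = 12*Y + Y = 13*Y)
(-53*40)/W(-64, 46) + ((-1085 + H(7)) + 52) = -53*40/(-64) + ((-1085 + 13*7) + 52) = -2120*(-1/64) + ((-1085 + 91) + 52) = 265/8 + (-994 + 52) = 265/8 - 942 = -7271/8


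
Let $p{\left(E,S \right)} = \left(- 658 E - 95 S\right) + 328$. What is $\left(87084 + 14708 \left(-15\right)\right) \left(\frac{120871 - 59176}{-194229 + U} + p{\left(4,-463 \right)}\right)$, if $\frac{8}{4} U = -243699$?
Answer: $- \frac{1172838343201824}{210719} \approx -5.5659 \cdot 10^{9}$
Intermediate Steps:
$U = - \frac{243699}{2}$ ($U = \frac{1}{2} \left(-243699\right) = - \frac{243699}{2} \approx -1.2185 \cdot 10^{5}$)
$p{\left(E,S \right)} = 328 - 658 E - 95 S$
$\left(87084 + 14708 \left(-15\right)\right) \left(\frac{120871 - 59176}{-194229 + U} + p{\left(4,-463 \right)}\right) = \left(87084 + 14708 \left(-15\right)\right) \left(\frac{120871 - 59176}{-194229 - \frac{243699}{2}} - -41681\right) = \left(87084 - 220620\right) \left(\frac{61695}{- \frac{632157}{2}} + \left(328 - 2632 + 43985\right)\right) = - 133536 \left(61695 \left(- \frac{2}{632157}\right) + 41681\right) = - 133536 \left(- \frac{41130}{210719} + 41681\right) = \left(-133536\right) \frac{8782937509}{210719} = - \frac{1172838343201824}{210719}$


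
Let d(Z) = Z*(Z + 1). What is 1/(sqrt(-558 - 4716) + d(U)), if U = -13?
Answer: -I/(-156*I + 3*sqrt(586)) ≈ 0.0052685 - 0.0024526*I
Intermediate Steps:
d(Z) = Z*(1 + Z)
1/(sqrt(-558 - 4716) + d(U)) = 1/(sqrt(-558 - 4716) - 13*(1 - 13)) = 1/(sqrt(-5274) - 13*(-12)) = 1/(3*I*sqrt(586) + 156) = 1/(156 + 3*I*sqrt(586))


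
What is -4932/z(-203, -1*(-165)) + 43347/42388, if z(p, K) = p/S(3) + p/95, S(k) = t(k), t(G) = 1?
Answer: 431358747/17209528 ≈ 25.065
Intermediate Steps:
S(k) = 1
z(p, K) = 96*p/95 (z(p, K) = p/1 + p/95 = p*1 + p*(1/95) = p + p/95 = 96*p/95)
-4932/z(-203, -1*(-165)) + 43347/42388 = -4932/((96/95)*(-203)) + 43347/42388 = -4932/(-19488/95) + 43347*(1/42388) = -4932*(-95/19488) + 43347/42388 = 39045/1624 + 43347/42388 = 431358747/17209528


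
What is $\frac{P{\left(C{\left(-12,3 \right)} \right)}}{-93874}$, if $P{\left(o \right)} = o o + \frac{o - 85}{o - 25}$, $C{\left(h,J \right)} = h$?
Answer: $- \frac{5425}{3473338} \approx -0.0015619$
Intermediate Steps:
$P{\left(o \right)} = o^{2} + \frac{-85 + o}{-25 + o}$
$\frac{P{\left(C{\left(-12,3 \right)} \right)}}{-93874} = \frac{\frac{1}{-25 - 12} \left(-85 - 12 + \left(-12\right)^{3} - 25 \left(-12\right)^{2}\right)}{-93874} = \frac{-85 - 12 - 1728 - 3600}{-37} \left(- \frac{1}{93874}\right) = - \frac{-85 - 12 - 1728 - 3600}{37} \left(- \frac{1}{93874}\right) = \left(- \frac{1}{37}\right) \left(-5425\right) \left(- \frac{1}{93874}\right) = \frac{5425}{37} \left(- \frac{1}{93874}\right) = - \frac{5425}{3473338}$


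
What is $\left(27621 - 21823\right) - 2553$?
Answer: $3245$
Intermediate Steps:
$\left(27621 - 21823\right) - 2553 = 5798 - 2553 = 3245$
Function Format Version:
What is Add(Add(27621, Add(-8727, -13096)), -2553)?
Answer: 3245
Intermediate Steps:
Add(Add(27621, Add(-8727, -13096)), -2553) = Add(Add(27621, -21823), -2553) = Add(5798, -2553) = 3245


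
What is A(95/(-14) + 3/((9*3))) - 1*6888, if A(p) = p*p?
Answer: -108646607/15876 ≈ -6843.5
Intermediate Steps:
A(p) = p**2
A(95/(-14) + 3/((9*3))) - 1*6888 = (95/(-14) + 3/((9*3)))**2 - 1*6888 = (95*(-1/14) + 3/27)**2 - 6888 = (-95/14 + 3*(1/27))**2 - 6888 = (-95/14 + 1/9)**2 - 6888 = (-841/126)**2 - 6888 = 707281/15876 - 6888 = -108646607/15876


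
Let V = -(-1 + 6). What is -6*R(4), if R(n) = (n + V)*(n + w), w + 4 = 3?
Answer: 18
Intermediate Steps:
w = -1 (w = -4 + 3 = -1)
V = -5 (V = -1*5 = -5)
R(n) = (-1 + n)*(-5 + n) (R(n) = (n - 5)*(n - 1) = (-5 + n)*(-1 + n) = (-1 + n)*(-5 + n))
-6*R(4) = -6*(5 + 4² - 6*4) = -6*(5 + 16 - 24) = -6*(-3) = 18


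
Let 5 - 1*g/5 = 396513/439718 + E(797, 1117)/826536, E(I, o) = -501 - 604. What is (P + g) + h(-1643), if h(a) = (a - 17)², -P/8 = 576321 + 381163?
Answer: -891207343087718173/181721378424 ≈ -4.9042e+6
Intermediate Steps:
E(I, o) = -1105
g = 3724918509155/181721378424 (g = 25 - 5*(396513/439718 - 1105/826536) = 25 - 5*163623190289/181721378424 = 25 - 818115951445/181721378424 = 3724918509155/181721378424 ≈ 20.498)
P = -7659872 (P = -8*(576321 + 381163) = -8*957484 = -7659872)
h(a) = (-17 + a)²
(P + g) + h(-1643) = (-7659872 + 3724918509155/181721378424) + (-17 - 1643)² = -1391958773472892573/181721378424 + (-1660)² = -1391958773472892573/181721378424 + 2755600 = -891207343087718173/181721378424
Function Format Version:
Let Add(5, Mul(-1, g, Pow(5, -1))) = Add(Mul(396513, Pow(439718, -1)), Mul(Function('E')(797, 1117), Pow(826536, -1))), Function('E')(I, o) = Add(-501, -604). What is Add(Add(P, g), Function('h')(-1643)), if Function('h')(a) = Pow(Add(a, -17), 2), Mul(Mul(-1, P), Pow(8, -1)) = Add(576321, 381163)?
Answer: Rational(-891207343087718173, 181721378424) ≈ -4.9042e+6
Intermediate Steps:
Function('E')(I, o) = -1105
g = Rational(3724918509155, 181721378424) (g = Add(25, Mul(-5, Add(Mul(396513, Pow(439718, -1)), Mul(-1105, Pow(826536, -1))))) = Add(25, Mul(-5, Add(Mul(396513, Rational(1, 439718)), Mul(-1105, Rational(1, 826536))))) = Add(25, Mul(-5, Add(Rational(396513, 439718), Rational(-1105, 826536)))) = Add(25, Mul(-5, Rational(163623190289, 181721378424))) = Add(25, Rational(-818115951445, 181721378424)) = Rational(3724918509155, 181721378424) ≈ 20.498)
P = -7659872 (P = Mul(-8, Add(576321, 381163)) = Mul(-8, 957484) = -7659872)
Function('h')(a) = Pow(Add(-17, a), 2)
Add(Add(P, g), Function('h')(-1643)) = Add(Add(-7659872, Rational(3724918509155, 181721378424)), Pow(Add(-17, -1643), 2)) = Add(Rational(-1391958773472892573, 181721378424), Pow(-1660, 2)) = Add(Rational(-1391958773472892573, 181721378424), 2755600) = Rational(-891207343087718173, 181721378424)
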